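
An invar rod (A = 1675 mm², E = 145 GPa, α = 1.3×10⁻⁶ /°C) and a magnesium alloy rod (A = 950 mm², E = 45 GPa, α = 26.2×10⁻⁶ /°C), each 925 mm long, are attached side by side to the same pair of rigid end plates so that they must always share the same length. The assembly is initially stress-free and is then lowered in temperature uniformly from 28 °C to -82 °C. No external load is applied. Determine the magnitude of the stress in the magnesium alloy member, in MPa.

The magnesium alloy has the larger α, so on cooling it would change length more than the invar if both were free. The rigid plates force a common final length, so the magnesium alloy is put into tension and the invar into compression, with equal and opposite forces P (no external load).
Compatibility of the two members (thermal + elastic change equal): (α₁ − α₂)ΔT = P·[1/(A₁E₁) + 1/(A₂E₂)].
|α₁ − α₂|·ΔT = 24.9×10⁻⁶ × 110 = 0.002739.
1/(A₁E₁) + 1/(A₂E₂) = 1/(1675×145×10³) + 1/(950×45×10³) = 2.751×10⁻⁸ N⁻¹.
P = 0.002739 / 2.751×10⁻⁸ = 99570 N = 99.57 kN.
σ_{magnesium alloy} = P/A₂ = 99570/950 = 104.8 MPa, tensile.

σ ≈ 105 MPa (tensile)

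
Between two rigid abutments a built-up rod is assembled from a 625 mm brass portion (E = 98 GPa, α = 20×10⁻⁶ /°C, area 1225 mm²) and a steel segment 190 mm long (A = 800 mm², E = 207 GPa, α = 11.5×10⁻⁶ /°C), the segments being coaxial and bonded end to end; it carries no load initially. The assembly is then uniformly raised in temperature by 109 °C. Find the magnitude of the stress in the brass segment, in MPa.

With the walls removed the bar would change length by δ_free = Σ αᵢΔT Lᵢ = 20×10⁻⁶×109×625 + 11.5×10⁻⁶×109×190 = 1.601 mm.
The rigid supports impose zero overall length change; the single axial force P common to all segments must satisfy P Σ Lᵢ/(AᵢEᵢ) = δ_free.
Σ Lᵢ/(AᵢEᵢ) = 625/(1225×98×10³) + 190/(800×207×10³) = 6.354×10⁻⁶ mm/N.
So P = 1.601 / 6.354×10⁻⁶ = 251.9 kN, compressive.
σ_{brass} = P / A = 251900 / 1225 = 205.7 MPa.

σ ≈ 206 MPa (compressive)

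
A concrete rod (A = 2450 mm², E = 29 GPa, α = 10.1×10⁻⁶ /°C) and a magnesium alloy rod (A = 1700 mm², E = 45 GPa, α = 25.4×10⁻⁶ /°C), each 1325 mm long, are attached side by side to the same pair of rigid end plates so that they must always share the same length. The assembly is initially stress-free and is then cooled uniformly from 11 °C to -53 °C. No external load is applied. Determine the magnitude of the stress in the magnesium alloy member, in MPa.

The magnesium alloy has the larger α, so on cooling it would change length more than the concrete if both were free. The rigid plates force a common final length, so the magnesium alloy is put into tension and the concrete into compression, with equal and opposite forces P (no external load).
Setting the final lengths equal and cancelling L: (α₁ − α₂)ΔT = P/(A₁E₁) + P/(A₂E₂).
|α₁ − α₂|·ΔT = 15.3×10⁻⁶ × 64 = 0.0009792.
1/(A₁E₁) + 1/(A₂E₂) = 1/(2450×29×10³) + 1/(1700×45×10³) = 2.715×10⁻⁸ N⁻¹.
P = 0.0009792 / 2.715×10⁻⁸ = 36070 N = 36.07 kN.
σ_{magnesium alloy} = P/A₂ = 36070/1700 = 21.22 MPa, tensile.

σ ≈ 21.2 MPa (tensile)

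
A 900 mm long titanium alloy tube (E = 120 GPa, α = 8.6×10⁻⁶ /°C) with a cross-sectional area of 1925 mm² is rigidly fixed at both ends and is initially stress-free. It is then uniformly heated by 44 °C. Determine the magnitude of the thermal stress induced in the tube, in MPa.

With length fixed, the mechanical strain must cancel the thermal strain αΔT = 8.6×10⁻⁶ × 44 = 378.4×10⁻⁶.
σ = EαΔT = 120×10³ × 8.6×10⁻⁶ × 44 = 45.41 MPa (compressive; the tube is trying to expand).

σ ≈ 45.4 MPa (compressive)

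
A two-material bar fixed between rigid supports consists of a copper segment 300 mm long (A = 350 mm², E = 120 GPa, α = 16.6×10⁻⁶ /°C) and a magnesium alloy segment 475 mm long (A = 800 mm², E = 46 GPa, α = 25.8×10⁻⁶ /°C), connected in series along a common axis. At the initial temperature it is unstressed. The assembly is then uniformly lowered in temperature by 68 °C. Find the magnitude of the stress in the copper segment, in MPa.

σ ≈ 167 MPa (tensile)

With the walls removed the bar would change length by δ_free = Σ αᵢΔT Lᵢ = 16.6×10⁻⁶×68×300 + 25.8×10⁻⁶×68×475 = 1.172 mm.
The rigid supports impose zero overall length change; the single axial force P common to all segments must satisfy P Σ Lᵢ/(AᵢEᵢ) = δ_free.
The series flexibility is Σ Lᵢ/(AᵢEᵢ) = 300/(350×120×10³) + 475/(800×46×10³) = 2.005×10⁻⁵ mm/N.
Hence P = δ_free / Σ(L/AE) = 1.172/2.005×10⁻⁵ = 58.45 kN (tensile).
σ_{copper} = P / A = 58450 / 350 = 167 MPa.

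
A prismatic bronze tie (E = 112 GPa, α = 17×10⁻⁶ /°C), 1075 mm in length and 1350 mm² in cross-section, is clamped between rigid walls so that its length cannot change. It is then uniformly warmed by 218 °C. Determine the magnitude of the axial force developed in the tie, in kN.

The ends cannot move, so σ = EαΔT = 112×10³ × 17×10⁻⁶ × 218 = 415.1 MPa.
P = AEαΔT = 1350 × 112×10³ × 17×10⁻⁶ × 218 = 560.3 kN (compressive).

P ≈ 560 kN (compressive)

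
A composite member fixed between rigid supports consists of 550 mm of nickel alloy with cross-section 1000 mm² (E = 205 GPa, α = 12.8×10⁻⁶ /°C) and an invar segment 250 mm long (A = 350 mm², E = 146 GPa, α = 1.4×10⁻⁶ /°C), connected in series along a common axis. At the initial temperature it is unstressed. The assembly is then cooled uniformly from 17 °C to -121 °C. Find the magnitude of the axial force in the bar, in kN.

P ≈ 135 kN (tensile)

With the walls removed the bar would change length by δ_free = Σ αᵢΔT Lᵢ = 12.8×10⁻⁶×138×550 + 1.4×10⁻⁶×138×250 = 1.02 mm.
The walls prevent any net length change, so an axial force P (same in every segment) develops. Compatibility: P · Σ Lᵢ/(AᵢEᵢ) = δ_free.
The series flexibility is Σ Lᵢ/(AᵢEᵢ) = 550/(1000×205×10³) + 250/(350×146×10³) = 7.575×10⁻⁶ mm/N.
P = 1.02 / 7.575×10⁻⁶ = 134600 N = 134.6 kN, tensile.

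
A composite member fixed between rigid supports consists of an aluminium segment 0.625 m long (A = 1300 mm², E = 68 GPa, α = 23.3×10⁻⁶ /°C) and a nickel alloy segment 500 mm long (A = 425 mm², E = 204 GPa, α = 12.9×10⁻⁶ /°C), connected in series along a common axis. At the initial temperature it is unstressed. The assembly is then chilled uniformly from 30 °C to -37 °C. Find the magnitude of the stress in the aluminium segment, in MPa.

σ ≈ 84.4 MPa (tensile)

Free thermal contraction of the whole bar: Σ αᵢΔT Lᵢ = 23.3×10⁻⁶×67×625 + 12.9×10⁻⁶×67×500 = 1.408 mm.
Since the ends are fixed, an axial force P builds up, equal in every segment, with P · Σ Lᵢ/(AᵢEᵢ) = δ_free.
The series flexibility is Σ Lᵢ/(AᵢEᵢ) = 625/(1300×68×10³) + 500/(425×204×10³) = 1.284×10⁻⁵ mm/N.
So P = 1.408 / 1.284×10⁻⁵ = 109.7 kN, tensile.
σ_{aluminium} = P / A = 109700 / 1300 = 84.36 MPa.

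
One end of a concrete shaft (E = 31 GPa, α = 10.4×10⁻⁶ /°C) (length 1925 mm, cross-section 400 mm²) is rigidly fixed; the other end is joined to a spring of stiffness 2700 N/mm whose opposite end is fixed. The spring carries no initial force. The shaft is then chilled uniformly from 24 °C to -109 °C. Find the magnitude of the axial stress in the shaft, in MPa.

σ ≈ 12.7 MPa (tensile)

If the spring were absent the shaft would shorten by αΔT L = 10.4×10⁻⁶ × 133 × 1925 = 2.663 mm.
Let P be the tensile force in the spring. The shaft extends elastically by PL/(AE) and the spring stretches by P/k; together these equal δ_free.
So P = δ_free / [L/(AE) + 1/k] = 2.663 / [ 1925/(400×31×10³) + 1/(2700) ].
P = 2.663 / 0.0005256 = 5066 N.
σ = P/A = 5066/400 = 12.66 MPa.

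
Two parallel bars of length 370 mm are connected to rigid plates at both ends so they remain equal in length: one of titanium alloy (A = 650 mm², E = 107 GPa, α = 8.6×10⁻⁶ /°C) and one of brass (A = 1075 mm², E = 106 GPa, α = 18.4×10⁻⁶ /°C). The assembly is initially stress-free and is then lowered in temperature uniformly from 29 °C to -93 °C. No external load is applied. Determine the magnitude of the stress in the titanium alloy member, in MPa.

σ ≈ 79.4 MPa (compressive)

Equilibrium of a rigid end plate with no external load gives equal and opposite internal forces ±P in the two members. Since α_{brass} > α_{titanium alloy}, cooling drives the brass into tension and the titanium alloy into compression.
Setting the final lengths equal and cancelling L: (α₁ − α₂)ΔT = P/(A₁E₁) + P/(A₂E₂).
|α₁ − α₂|·ΔT = 9.8×10⁻⁶ × 122 = 0.001196.
1/(A₁E₁) + 1/(A₂E₂) = 1/(650×107×10³) + 1/(1075×106×10³) = 2.315×10⁻⁸ N⁻¹.
So P = 0.001196 / 2.315×10⁻⁸ = 51.64 kN.
σ_{titanium alloy} = P/A₁ = 51640/650 = 79.44 MPa, compressive.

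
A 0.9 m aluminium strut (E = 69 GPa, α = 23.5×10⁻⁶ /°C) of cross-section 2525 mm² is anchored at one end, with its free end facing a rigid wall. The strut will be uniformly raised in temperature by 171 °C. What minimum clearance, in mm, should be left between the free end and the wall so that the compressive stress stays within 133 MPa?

g ≈ 1.88 mm

With no wall the strut would lengthen by αΔT L = 23.5×10⁻⁶ × 171 × 900 = 3.617 mm.
A stress of 133 MPa corresponds to the wall pushing the strut back by σL/E = 133×900/(69×10³) = 1.735 mm.
So the gap has to take up the difference, g_min = δ_free − σL/E = 3.617 − 1.735 = 1.882 mm.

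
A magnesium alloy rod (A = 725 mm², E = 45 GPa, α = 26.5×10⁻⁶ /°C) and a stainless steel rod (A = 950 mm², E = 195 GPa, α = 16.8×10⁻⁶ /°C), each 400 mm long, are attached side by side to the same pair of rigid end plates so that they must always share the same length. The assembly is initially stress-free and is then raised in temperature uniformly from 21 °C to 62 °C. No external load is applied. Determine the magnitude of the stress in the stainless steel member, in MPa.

The magnesium alloy has the larger α, so on heating it would change length more than the stainless steel if both were free. The rigid plates force a common final length, so the magnesium alloy is put into compression and the stainless steel into tension, with equal and opposite forces P (no external load).
Equating the net (thermal + elastic) strains gives |α₁ − α₂|·ΔT = P·[1/(A₁E₁) + 1/(A₂E₂)].
|α₁ − α₂|·ΔT = 9.7×10⁻⁶ × 41 = 0.0003977.
1/(A₁E₁) + 1/(A₂E₂) = 1/(725×45×10³) + 1/(950×195×10³) = 3.605×10⁻⁸ N⁻¹.
P = 0.0003977 / 3.605×10⁻⁸ = 11030 N = 11.03 kN.
σ_{stainless steel} = P/A₂ = 11030/950 = 11.61 MPa, tensile.

σ ≈ 11.6 MPa (tensile)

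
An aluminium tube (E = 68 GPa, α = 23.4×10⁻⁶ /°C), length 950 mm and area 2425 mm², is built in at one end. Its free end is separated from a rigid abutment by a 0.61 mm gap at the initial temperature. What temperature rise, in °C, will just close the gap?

ΔT ≈ 27.4 °C

Contact occurs when the free expansion equals the gap: αΔT L = 0.61 mm.
So ΔT = g/(αL) = 0.61/(23.4×10⁻⁶ × 950) = 27.44 °C.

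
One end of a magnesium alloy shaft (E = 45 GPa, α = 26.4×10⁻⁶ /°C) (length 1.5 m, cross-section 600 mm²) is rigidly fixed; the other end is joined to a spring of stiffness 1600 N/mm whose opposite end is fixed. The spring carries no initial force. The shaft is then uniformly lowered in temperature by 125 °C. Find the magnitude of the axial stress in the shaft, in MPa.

σ ≈ 12.1 MPa (tensile)

Free thermal contraction: δ_free = αΔT L = 26.4×10⁻⁶ × 125 × 1500 = 4.95 mm.
Let P be the tensile force in the spring. The shaft extends elastically by PL/(AE) and the spring stretches by P/k; together these equal δ_free.
P [ L/(AE) + 1/k ] = δ_free → P [ 1500/(600×45×10³) + 1/(1600) ] = 4.95.
P = 4.95 / 0.0006806 = 7273 N.
σ = P/A = 7273/600 = 12.12 MPa.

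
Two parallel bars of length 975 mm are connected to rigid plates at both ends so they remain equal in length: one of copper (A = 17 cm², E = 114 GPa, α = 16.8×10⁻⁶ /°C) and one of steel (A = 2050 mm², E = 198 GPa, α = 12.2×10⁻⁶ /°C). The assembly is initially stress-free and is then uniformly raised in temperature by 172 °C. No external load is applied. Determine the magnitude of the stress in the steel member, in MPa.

σ ≈ 50.6 MPa (tensile)

Equilibrium of a rigid end plate with no external load gives equal and opposite internal forces ±P in the two members. Since α_{copper} > α_{steel}, heating drives the copper into compression and the steel into tension.
Equating the net (thermal + elastic) strains gives |α₁ − α₂|·ΔT = P·[1/(A₁E₁) + 1/(A₂E₂)].
|α₁ − α₂|·ΔT = 4.6×10⁻⁶ × 172 = 0.0007912.
1/(A₁E₁) + 1/(A₂E₂) = 1/(1700×114×10³) + 1/(2050×198×10³) = 7.624×10⁻⁹ N⁻¹.
P = 0.0007912 / 7.624×10⁻⁹ = 103800 N = 103.8 kN.
σ_{steel} = P/A₂ = 103800/2050 = 50.63 MPa, tensile.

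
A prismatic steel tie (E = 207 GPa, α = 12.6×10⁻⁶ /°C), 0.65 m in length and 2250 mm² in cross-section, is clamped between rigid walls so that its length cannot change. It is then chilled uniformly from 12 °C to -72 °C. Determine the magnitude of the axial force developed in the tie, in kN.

P ≈ 493 kN (tensile)

With zero net strain, σ = E·αΔT = 207 GPa × 12.6×10⁻⁶ × 84 = 219.1 MPa.
Axial force P = σA = 219.1 × 2250 = 492900 N = 492.9 kN, tensile.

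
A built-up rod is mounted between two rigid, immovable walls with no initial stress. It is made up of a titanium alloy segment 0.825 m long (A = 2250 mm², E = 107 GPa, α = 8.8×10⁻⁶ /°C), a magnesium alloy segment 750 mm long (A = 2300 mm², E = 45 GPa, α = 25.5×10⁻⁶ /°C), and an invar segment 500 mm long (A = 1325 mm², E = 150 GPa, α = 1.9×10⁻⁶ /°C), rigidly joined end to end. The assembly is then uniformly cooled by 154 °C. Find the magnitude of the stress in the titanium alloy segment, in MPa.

σ ≈ 142 MPa (tensile)

With the walls removed the bar would change length by δ_free = Σ αᵢΔT Lᵢ = 8.8×10⁻⁶×154×825 + 25.5×10⁻⁶×154×750 + 1.9×10⁻⁶×154×500 = 4.21 mm.
Since the ends are fixed, an axial force P builds up, equal in every segment, with P · Σ Lᵢ/(AᵢEᵢ) = δ_free.
Σ Lᵢ/(AᵢEᵢ) = 825/(2250×107×10³) + 750/(2300×45×10³) + 500/(1325×150×10³) = 1.319×10⁻⁵ mm/N.
P = 4.21 / 1.319×10⁻⁵ = 319200 N = 319.2 kN, tensile.
σ_{titanium alloy} = P / A = 319200 / 2250 = 141.9 MPa.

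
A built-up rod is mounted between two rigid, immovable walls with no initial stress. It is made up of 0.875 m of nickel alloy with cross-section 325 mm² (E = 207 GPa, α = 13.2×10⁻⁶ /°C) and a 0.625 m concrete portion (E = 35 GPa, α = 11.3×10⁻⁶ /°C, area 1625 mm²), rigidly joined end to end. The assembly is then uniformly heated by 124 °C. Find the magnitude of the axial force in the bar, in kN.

P ≈ 96.2 kN (compressive)

Free thermal expansion of the whole bar: Σ αᵢΔT Lᵢ = 13.2×10⁻⁶×124×875 + 11.3×10⁻⁶×124×625 = 2.308 mm.
The rigid supports impose zero overall length change; the single axial force P common to all segments must satisfy P Σ Lᵢ/(AᵢEᵢ) = δ_free.
The series flexibility is Σ Lᵢ/(AᵢEᵢ) = 875/(325×207×10³) + 625/(1625×35×10³) = 2.4×10⁻⁵ mm/N.
So P = 2.308 / 2.4×10⁻⁵ = 96.18 kN, compressive.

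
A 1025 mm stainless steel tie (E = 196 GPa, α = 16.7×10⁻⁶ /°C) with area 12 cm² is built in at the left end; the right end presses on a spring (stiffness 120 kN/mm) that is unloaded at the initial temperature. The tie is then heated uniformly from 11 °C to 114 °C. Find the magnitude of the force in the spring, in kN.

P ≈ 139 kN

Free thermal expansion: δ_free = αΔT L = 16.7×10⁻⁶ × 103 × 1025 = 1.763 mm.
With a force P in the spring, the elastic change of the tie is PL/(AE) and that of the spring is P/k; compatibility requires their sum to equal δ_free.
P [ L/(AE) + 1/k ] = δ_free → P [ 1025/(1200×196×10³) + 1/(120×10³) ] = 1.763.
P = 1.763 / 1.269×10⁻⁵ = 138900 N.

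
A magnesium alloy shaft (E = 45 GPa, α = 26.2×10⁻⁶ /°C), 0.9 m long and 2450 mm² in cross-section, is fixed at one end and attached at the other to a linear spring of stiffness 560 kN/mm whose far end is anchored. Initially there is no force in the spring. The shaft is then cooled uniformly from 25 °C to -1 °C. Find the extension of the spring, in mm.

If the spring were absent the shaft would shorten by αΔT L = 26.2×10⁻⁶ × 26 × 900 = 0.6131 mm.
With a force P in the spring, the elastic change of the shaft is PL/(AE) and that of the spring is P/k; compatibility requires their sum to equal δ_free.
P [ L/(AE) + 1/k ] = δ_free → P [ 900/(2450×45×10³) + 1/(560×10³) ] = 0.6131.
P = 0.6131 / 9.949×10⁻⁶ = 61620 N.
Spring extension = P/k = 61620/(560×10³) = 0.11 mm.

δ ≈ 0.11 mm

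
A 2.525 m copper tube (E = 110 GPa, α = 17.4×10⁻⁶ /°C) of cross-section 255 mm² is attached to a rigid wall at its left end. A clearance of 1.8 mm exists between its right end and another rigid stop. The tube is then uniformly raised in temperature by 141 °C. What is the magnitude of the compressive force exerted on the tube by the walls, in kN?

If the wall were absent the tube would grow by αΔT L = 17.4×10⁻⁶ × 141 × 2525 = 6.195 mm.
This exceeds the 1.8 mm gap, so the wall pushes back. The portion of expansion that must be recovered elastically is δ_free − gap = 6.195 − 1.8 = 4.395 mm.
Compatibility: PL/(AE) = 4.395 mm, so σ = P/A = E × (4.395/2525) = 191.5 MPa.
P = σA = 191.5 × 255 = 48.82 kN.

P ≈ 48.8 kN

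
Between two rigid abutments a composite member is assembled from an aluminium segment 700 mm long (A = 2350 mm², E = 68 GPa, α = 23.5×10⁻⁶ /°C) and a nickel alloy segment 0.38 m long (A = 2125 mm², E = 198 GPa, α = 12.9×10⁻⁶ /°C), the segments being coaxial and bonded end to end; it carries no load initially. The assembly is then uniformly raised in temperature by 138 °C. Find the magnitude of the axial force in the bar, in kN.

P ≈ 558 kN (compressive)

With the walls removed the bar would change length by δ_free = Σ αᵢΔT Lᵢ = 23.5×10⁻⁶×138×700 + 12.9×10⁻⁶×138×380 = 2.947 mm.
Since the ends are fixed, an axial force P builds up, equal in every segment, with P · Σ Lᵢ/(AᵢEᵢ) = δ_free.
Σ Lᵢ/(AᵢEᵢ) = 700/(2350×68×10³) + 380/(2125×198×10³) = 5.284×10⁻⁶ mm/N.
Hence P = δ_free / Σ(L/AE) = 2.947/5.284×10⁻⁶ = 557.7 kN (compressive).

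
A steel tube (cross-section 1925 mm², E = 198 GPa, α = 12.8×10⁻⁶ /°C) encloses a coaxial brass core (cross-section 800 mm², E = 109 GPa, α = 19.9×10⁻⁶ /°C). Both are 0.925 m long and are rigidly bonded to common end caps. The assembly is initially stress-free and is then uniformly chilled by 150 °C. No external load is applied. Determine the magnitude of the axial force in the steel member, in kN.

Both members must finish at the same length. With the larger α, the brass tends to over-contract; the plates restrain it, putting the brass in tension and the steel in compression. With no external load the two internal forces are equal and opposite, magnitude P.
Equating the net (thermal + elastic) strains gives |α₁ − α₂|·ΔT = P·[1/(A₁E₁) + 1/(A₂E₂)].
|α₁ − α₂|·ΔT = 7.1×10⁻⁶ × 150 = 0.001065.
1/(A₁E₁) + 1/(A₂E₂) = 1/(1925×198×10³) + 1/(800×109×10³) = 1.409×10⁻⁸ N⁻¹.
So P = 0.001065 / 1.409×10⁻⁸ = 75.58 kN.

P ≈ 75.6 kN (compressive in the steel)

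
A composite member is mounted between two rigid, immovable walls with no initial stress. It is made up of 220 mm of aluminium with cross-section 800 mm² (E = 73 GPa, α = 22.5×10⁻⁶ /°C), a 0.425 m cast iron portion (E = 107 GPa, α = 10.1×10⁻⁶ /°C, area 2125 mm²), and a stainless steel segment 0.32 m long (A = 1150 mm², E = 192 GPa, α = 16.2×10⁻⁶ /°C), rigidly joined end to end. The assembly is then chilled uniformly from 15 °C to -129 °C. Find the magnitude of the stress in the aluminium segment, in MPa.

With the walls removed the bar would change length by δ_free = Σ αᵢΔT Lᵢ = 22.5×10⁻⁶×144×220 + 10.1×10⁻⁶×144×425 + 16.2×10⁻⁶×144×320 = 2.077 mm.
The rigid supports impose zero overall length change; the single axial force P common to all segments must satisfy P Σ Lᵢ/(AᵢEᵢ) = δ_free.
Σ Lᵢ/(AᵢEᵢ) = 220/(800×73×10³) + 425/(2125×107×10³) + 320/(1150×192×10³) = 7.086×10⁻⁶ mm/N.
So P = 2.077 / 7.086×10⁻⁶ = 293.2 kN, tensile.
σ_{aluminium} = P / A = 293200 / 800 = 366.5 MPa.

σ ≈ 366 MPa (tensile)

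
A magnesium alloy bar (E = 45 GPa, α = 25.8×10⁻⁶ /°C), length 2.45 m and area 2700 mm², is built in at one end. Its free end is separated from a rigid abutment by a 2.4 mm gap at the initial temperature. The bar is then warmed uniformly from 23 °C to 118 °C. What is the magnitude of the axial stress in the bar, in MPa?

Unrestrained expansion: δ_free = αΔT L = 25.8×10⁻⁶ × 95 × 2450 = 6.005 mm.
This exceeds the 2.4 mm gap, so the wall pushes back. The portion of expansion that must be recovered elastically is δ_free − gap = 6.005 − 2.4 = 3.605 mm.
Compatibility: PL/(AE) = 3.605 mm, so σ = P/A = E × (3.605/2450) = 66.21 MPa.

σ ≈ 66.2 MPa (compressive)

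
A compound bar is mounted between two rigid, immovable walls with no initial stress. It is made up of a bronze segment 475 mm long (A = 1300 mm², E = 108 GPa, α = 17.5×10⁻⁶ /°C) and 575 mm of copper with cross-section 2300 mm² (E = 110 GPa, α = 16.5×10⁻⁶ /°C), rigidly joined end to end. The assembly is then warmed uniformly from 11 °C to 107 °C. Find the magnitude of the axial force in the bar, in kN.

P ≈ 302 kN (compressive)

With the walls removed the bar would change length by δ_free = Σ αᵢΔT Lᵢ = 17.5×10⁻⁶×96×475 + 16.5×10⁻⁶×96×575 = 1.709 mm.
The rigid supports impose zero overall length change; the single axial force P common to all segments must satisfy P Σ Lᵢ/(AᵢEᵢ) = δ_free.
The series flexibility is Σ Lᵢ/(AᵢEᵢ) = 475/(1300×108×10³) + 575/(2300×110×10³) = 5.656×10⁻⁶ mm/N.
Hence P = δ_free / Σ(L/AE) = 1.709/5.656×10⁻⁶ = 302.1 kN (compressive).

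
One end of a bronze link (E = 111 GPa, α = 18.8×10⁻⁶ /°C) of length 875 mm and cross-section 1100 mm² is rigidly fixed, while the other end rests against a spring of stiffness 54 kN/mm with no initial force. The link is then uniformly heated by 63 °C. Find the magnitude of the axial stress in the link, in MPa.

Free thermal expansion: δ_free = αΔT L = 18.8×10⁻⁶ × 63 × 875 = 1.036 mm.
Let P be the compressive force at the spring. The link shortens elastically by PL/(AE) and the spring compresses by P/k; together these equal δ_free.
P [ L/(AE) + 1/k ] = δ_free → P [ 875/(1100×111×10³) + 1/(54×10³) ] = 1.036.
P = 1.036 / 2.568×10⁻⁵ = 40350 N.
σ = P/A = 40350/1100 = 36.68 MPa.

σ ≈ 36.7 MPa (compressive)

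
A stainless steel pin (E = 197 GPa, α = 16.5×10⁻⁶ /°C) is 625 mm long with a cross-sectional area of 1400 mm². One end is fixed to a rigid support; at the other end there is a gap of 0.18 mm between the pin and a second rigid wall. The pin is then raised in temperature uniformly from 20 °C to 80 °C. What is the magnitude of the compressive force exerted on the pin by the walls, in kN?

P ≈ 194 kN

Free thermal elongation = αΔT L = 16.5×10⁻⁶ × 60 × 625 = 0.6187 mm.
This exceeds the 0.18 mm gap, so the wall pushes back. The portion of expansion that must be recovered elastically is δ_free − gap = 0.6187 − 0.18 = 0.4387 mm.
Compatibility: PL/(AE) = 0.4387 mm, so σ = P/A = E × (0.4387/625) = 138.3 MPa.
Force on the wall = σA = 138.3 × 1400 mm² = 193.6 kN.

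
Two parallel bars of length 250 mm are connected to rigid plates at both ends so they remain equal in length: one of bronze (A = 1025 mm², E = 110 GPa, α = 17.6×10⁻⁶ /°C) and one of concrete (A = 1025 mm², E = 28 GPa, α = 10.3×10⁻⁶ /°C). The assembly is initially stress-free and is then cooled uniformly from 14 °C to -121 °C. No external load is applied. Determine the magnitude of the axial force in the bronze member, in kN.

Both members must finish at the same length. With the larger α, the bronze tends to over-contract; the plates restrain it, putting the bronze in tension and the concrete in compression. With no external load the two internal forces are equal and opposite, magnitude P.
Equating the net (thermal + elastic) strains gives |α₁ − α₂|·ΔT = P·[1/(A₁E₁) + 1/(A₂E₂)].
|α₁ − α₂|·ΔT = 7.3×10⁻⁶ × 135 = 0.0009855.
1/(A₁E₁) + 1/(A₂E₂) = 1/(1025×110×10³) + 1/(1025×28×10³) = 4.371×10⁻⁸ N⁻¹.
P = 0.0009855 / 4.371×10⁻⁸ = 22550 N = 22.55 kN.

P ≈ 22.5 kN (tensile in the bronze)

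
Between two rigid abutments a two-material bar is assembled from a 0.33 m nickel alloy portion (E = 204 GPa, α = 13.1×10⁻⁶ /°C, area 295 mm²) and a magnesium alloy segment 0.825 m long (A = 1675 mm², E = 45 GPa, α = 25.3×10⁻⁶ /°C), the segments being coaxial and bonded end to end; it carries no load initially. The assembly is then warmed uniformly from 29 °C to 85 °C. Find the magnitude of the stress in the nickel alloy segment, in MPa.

σ ≈ 291 MPa (compressive)

If the supports were absent, the total length change would be Σ αᵢΔT Lᵢ = 13.1×10⁻⁶×56×330 + 25.3×10⁻⁶×56×825 = 1.411 mm.
Since the ends are fixed, an axial force P builds up, equal in every segment, with P · Σ Lᵢ/(AᵢEᵢ) = δ_free.
The series flexibility is Σ Lᵢ/(AᵢEᵢ) = 330/(295×204×10³) + 825/(1675×45×10³) = 1.643×10⁻⁵ mm/N.
P = 1.411 / 1.643×10⁻⁵ = 85880 N = 85.88 kN, compressive.
σ_{nickel alloy} = P / A = 85880 / 295 = 291.1 MPa.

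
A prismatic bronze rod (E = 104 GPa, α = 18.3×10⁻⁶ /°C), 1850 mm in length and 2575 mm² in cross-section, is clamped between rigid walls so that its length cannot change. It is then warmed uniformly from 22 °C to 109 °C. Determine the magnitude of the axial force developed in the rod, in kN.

Full restraint means ε = 0, so the stress is σ = EαΔT = 104×10³ × 18.3×10⁻⁶ × 87 = 165.6 MPa.
Axial force P = σA = 165.6 × 2575 = 426400 N = 426.4 kN, compressive.

P ≈ 426 kN (compressive)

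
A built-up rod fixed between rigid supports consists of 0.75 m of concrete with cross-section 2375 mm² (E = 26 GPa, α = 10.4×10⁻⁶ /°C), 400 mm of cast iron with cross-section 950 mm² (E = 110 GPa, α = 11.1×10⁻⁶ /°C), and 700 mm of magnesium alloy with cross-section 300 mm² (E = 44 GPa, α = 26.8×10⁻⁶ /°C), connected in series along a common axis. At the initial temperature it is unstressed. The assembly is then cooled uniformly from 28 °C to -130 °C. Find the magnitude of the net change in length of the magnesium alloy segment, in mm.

|ΔL| ≈ 0.8 mm

With the walls removed the bar would change length by δ_free = Σ αᵢΔT Lᵢ = 10.4×10⁻⁶×158×750 + 11.1×10⁻⁶×158×400 + 26.8×10⁻⁶×158×700 = 4.898 mm.
The walls prevent any net length change, so an axial force P (same in every segment) develops. Compatibility: P · Σ Lᵢ/(AᵢEᵢ) = δ_free.
The series flexibility is Σ Lᵢ/(AᵢEᵢ) = 750/(2375×26×10³) + 400/(950×110×10³) + 700/(300×44×10³) = 6.9×10⁻⁵ mm/N.
So P = 4.898 / 6.9×10⁻⁵ = 70.98 kN, tensile.
For the magnesium alloy segment, free thermal change = 26.8×10⁻⁶×158×700 = 2.964 mm and elastic change from P = 70980×700/(300×44×10³) = 3.764 mm; these oppose, so the net change is 0.8 mm (segment lengthens).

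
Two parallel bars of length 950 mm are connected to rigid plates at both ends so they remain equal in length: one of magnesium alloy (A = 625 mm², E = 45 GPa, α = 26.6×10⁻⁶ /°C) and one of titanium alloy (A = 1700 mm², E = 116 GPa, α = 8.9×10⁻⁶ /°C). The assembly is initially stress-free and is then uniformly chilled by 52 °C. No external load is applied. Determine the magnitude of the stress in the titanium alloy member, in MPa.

σ ≈ 13.3 MPa (compressive)

The magnesium alloy has the larger α, so on cooling it would change length more than the titanium alloy if both were free. The rigid plates force a common final length, so the magnesium alloy is put into tension and the titanium alloy into compression, with equal and opposite forces P (no external load).
Setting the final lengths equal and cancelling L: (α₁ − α₂)ΔT = P/(A₁E₁) + P/(A₂E₂).
|α₁ − α₂|·ΔT = 17.7×10⁻⁶ × 52 = 0.0009204.
1/(A₁E₁) + 1/(A₂E₂) = 1/(625×45×10³) + 1/(1700×116×10³) = 4.063×10⁻⁸ N⁻¹.
So P = 0.0009204 / 4.063×10⁻⁸ = 22.66 kN.
σ_{titanium alloy} = P/A₂ = 22660/1700 = 13.33 MPa, compressive.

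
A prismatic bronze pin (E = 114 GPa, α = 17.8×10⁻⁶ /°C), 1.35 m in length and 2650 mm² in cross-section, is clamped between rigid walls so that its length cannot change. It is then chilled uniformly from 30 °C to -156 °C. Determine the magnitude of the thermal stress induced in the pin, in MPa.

σ ≈ 377 MPa (tensile)

The supports are rigid, so the total axial strain is zero. The restrained thermal strain is ε = αΔT = 17.8×10⁻⁶ × 186 = 3310.8×10⁻⁶.
Hence σ = E·αΔT = 114×10³ × 3310.8×10⁻⁶ = 377.4 MPa, tensile.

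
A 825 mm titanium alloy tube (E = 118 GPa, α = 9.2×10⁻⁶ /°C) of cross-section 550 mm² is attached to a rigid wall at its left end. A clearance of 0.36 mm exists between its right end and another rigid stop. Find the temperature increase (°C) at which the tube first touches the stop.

ΔT ≈ 47.4 °C

Contact occurs when the free expansion equals the gap: αΔT L = 0.36 mm.
ΔT = 0.36 / (9.2×10⁻⁶ × 825) = 47.43 °C.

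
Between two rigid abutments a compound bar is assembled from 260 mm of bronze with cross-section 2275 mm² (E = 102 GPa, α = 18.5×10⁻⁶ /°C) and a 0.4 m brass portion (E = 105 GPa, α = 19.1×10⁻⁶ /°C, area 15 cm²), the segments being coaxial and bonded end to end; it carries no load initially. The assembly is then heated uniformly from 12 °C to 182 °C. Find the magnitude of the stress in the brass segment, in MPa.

σ ≈ 386 MPa (compressive)

Free thermal expansion of the whole bar: Σ αᵢΔT Lᵢ = 18.5×10⁻⁶×170×260 + 19.1×10⁻⁶×170×400 = 2.116 mm.
The rigid supports impose zero overall length change; the single axial force P common to all segments must satisfy P Σ Lᵢ/(AᵢEᵢ) = δ_free.
The series flexibility is Σ Lᵢ/(AᵢEᵢ) = 260/(2275×102×10³) + 400/(1500×105×10³) = 3.66×10⁻⁶ mm/N.
P = 2.116 / 3.66×10⁻⁶ = 578300 N = 578.3 kN, compressive.
σ_{brass} = P / A = 578300 / 1500 = 385.5 MPa.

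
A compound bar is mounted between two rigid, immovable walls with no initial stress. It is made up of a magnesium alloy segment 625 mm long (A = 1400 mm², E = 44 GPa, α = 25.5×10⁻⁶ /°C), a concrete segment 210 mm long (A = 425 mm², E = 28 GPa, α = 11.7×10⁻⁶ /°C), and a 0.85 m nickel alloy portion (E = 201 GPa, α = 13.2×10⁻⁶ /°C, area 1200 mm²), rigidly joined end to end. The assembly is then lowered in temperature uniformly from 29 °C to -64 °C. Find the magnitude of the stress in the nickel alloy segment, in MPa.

σ ≈ 73.3 MPa (tensile)

With the walls removed the bar would change length by δ_free = Σ αᵢΔT Lᵢ = 25.5×10⁻⁶×93×625 + 11.7×10⁻⁶×93×210 + 13.2×10⁻⁶×93×850 = 2.754 mm.
The rigid supports impose zero overall length change; the single axial force P common to all segments must satisfy P Σ Lᵢ/(AᵢEᵢ) = δ_free.
The series flexibility is Σ Lᵢ/(AᵢEᵢ) = 625/(1400×44×10³) + 210/(425×28×10³) + 850/(1200×201×10³) = 3.132×10⁻⁵ mm/N.
So P = 2.754 / 3.132×10⁻⁵ = 87.94 kN, tensile.
σ_{nickel alloy} = P / A = 87940 / 1200 = 73.29 MPa.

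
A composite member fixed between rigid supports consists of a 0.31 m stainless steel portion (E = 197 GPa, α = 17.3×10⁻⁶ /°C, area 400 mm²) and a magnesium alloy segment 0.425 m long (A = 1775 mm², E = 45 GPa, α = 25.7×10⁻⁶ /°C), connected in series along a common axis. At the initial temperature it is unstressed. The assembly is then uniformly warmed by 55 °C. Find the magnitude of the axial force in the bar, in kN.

If the supports were absent, the total length change would be Σ αᵢΔT Lᵢ = 17.3×10⁻⁶×55×310 + 25.7×10⁻⁶×55×425 = 0.8957 mm.
The walls prevent any net length change, so an axial force P (same in every segment) develops. Compatibility: P · Σ Lᵢ/(AᵢEᵢ) = δ_free.
Σ Lᵢ/(AᵢEᵢ) = 310/(400×197×10³) + 425/(1775×45×10³) = 9.255×10⁻⁶ mm/N.
So P = 0.8957 / 9.255×10⁻⁶ = 96.78 kN, compressive.

P ≈ 96.8 kN (compressive)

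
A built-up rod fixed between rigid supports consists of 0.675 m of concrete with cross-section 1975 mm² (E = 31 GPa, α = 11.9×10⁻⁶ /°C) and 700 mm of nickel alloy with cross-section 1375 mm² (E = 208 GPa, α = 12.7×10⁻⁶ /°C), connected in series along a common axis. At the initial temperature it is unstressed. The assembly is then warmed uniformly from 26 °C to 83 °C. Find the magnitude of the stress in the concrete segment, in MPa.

σ ≈ 36.3 MPa (compressive)

With the walls removed the bar would change length by δ_free = Σ αᵢΔT Lᵢ = 11.9×10⁻⁶×57×675 + 12.7×10⁻⁶×57×700 = 0.9646 mm.
The walls prevent any net length change, so an axial force P (same in every segment) develops. Compatibility: P · Σ Lᵢ/(AᵢEᵢ) = δ_free.
The series flexibility is Σ Lᵢ/(AᵢEᵢ) = 675/(1975×31×10³) + 700/(1375×208×10³) = 1.347×10⁻⁵ mm/N.
So P = 0.9646 / 1.347×10⁻⁵ = 71.6 kN, compressive.
σ_{concrete} = P / A = 71600 / 1975 = 36.25 MPa.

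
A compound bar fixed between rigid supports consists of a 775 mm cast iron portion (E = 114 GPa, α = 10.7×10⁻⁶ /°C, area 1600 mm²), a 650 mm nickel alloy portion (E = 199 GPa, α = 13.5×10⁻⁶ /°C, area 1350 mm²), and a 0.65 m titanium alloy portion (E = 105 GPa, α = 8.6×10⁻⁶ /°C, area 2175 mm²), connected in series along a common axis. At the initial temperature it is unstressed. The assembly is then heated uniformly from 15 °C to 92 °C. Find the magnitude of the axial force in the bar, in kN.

P ≈ 183 kN (compressive)

If the supports were absent, the total length change would be Σ αᵢΔT Lᵢ = 10.7×10⁻⁶×77×775 + 13.5×10⁻⁶×77×650 + 8.6×10⁻⁶×77×650 = 1.745 mm.
The walls prevent any net length change, so an axial force P (same in every segment) develops. Compatibility: P · Σ Lᵢ/(AᵢEᵢ) = δ_free.
Σ Lᵢ/(AᵢEᵢ) = 775/(1600×114×10³) + 650/(1350×199×10³) + 650/(2175×105×10³) = 9.515×10⁻⁶ mm/N.
Hence P = δ_free / Σ(L/AE) = 1.745/9.515×10⁻⁶ = 183.4 kN (compressive).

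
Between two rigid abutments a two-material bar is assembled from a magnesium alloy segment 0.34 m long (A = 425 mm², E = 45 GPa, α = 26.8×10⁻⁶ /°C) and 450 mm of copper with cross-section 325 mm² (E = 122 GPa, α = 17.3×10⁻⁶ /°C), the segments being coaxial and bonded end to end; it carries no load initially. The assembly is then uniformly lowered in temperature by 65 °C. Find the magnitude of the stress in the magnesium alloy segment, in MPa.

Free thermal contraction of the whole bar: Σ αᵢΔT Lᵢ = 26.8×10⁻⁶×65×340 + 17.3×10⁻⁶×65×450 = 1.098 mm.
Since the ends are fixed, an axial force P builds up, equal in every segment, with P · Σ Lᵢ/(AᵢEᵢ) = δ_free.
Σ Lᵢ/(AᵢEᵢ) = 340/(425×45×10³) + 450/(325×122×10³) = 2.913×10⁻⁵ mm/N.
Hence P = δ_free / Σ(L/AE) = 1.098/2.913×10⁻⁵ = 37.71 kN (tensile).
σ_{magnesium alloy} = P / A = 37710 / 425 = 88.72 MPa.

σ ≈ 88.7 MPa (tensile)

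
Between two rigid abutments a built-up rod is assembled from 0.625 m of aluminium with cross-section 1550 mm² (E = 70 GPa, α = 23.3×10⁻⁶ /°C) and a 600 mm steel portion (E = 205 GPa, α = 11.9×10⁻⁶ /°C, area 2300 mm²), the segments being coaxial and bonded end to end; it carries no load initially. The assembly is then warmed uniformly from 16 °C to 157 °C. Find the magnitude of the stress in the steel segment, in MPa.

σ ≈ 189 MPa (compressive)

Free thermal expansion of the whole bar: Σ αᵢΔT Lᵢ = 23.3×10⁻⁶×141×625 + 11.9×10⁻⁶×141×600 = 3.06 mm.
The rigid supports impose zero overall length change; the single axial force P common to all segments must satisfy P Σ Lᵢ/(AᵢEᵢ) = δ_free.
Σ Lᵢ/(AᵢEᵢ) = 625/(1550×70×10³) + 600/(2300×205×10³) = 7.033×10⁻⁶ mm/N.
So P = 3.06 / 7.033×10⁻⁶ = 435.1 kN, compressive.
σ_{steel} = P / A = 435100 / 2300 = 189.2 MPa.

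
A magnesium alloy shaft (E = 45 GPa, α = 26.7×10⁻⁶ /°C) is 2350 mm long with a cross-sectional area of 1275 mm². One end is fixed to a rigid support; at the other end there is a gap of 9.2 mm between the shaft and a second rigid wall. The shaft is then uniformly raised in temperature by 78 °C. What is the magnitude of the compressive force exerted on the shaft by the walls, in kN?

Unrestrained expansion: δ_free = αΔT L = 26.7×10⁻⁶ × 78 × 2350 = 4.894 mm.
This is smaller than the 9.2 mm clearance, so the shaft expands freely without reaching the stop — the stress is zero.

P ≈ 0 kN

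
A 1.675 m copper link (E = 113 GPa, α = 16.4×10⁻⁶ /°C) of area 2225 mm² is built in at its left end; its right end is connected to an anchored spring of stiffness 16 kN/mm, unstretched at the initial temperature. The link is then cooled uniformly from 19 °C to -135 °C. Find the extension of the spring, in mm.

δ ≈ 3.82 mm

If the spring were absent the link would shorten by αΔT L = 16.4×10⁻⁶ × 154 × 1675 = 4.23 mm.
Let P be the tensile force in the spring. The link extends elastically by PL/(AE) and the spring stretches by P/k; together these equal δ_free.
So P = δ_free / [L/(AE) + 1/k] = 4.23 / [ 1675/(2225×113×10³) + 1/(16×10³) ].
P = 4.23 / 6.916×10⁻⁵ = 61170 N.
Spring extension = P/k = 61170/(16×10³) = 3.823 mm.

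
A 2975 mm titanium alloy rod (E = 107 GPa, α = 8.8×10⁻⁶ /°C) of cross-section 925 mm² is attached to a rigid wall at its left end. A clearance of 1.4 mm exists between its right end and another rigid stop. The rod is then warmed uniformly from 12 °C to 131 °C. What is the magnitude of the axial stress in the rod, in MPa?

Free thermal elongation = αΔT L = 8.8×10⁻⁶ × 119 × 2975 = 3.115 mm.
After closing the 1.4 mm clearance, 3.115 − 1.4 = 1.715 mm of expansion remains to be suppressed by the wall.
Compatibility: PL/(AE) = 1.715 mm, so σ = P/A = E × (1.715/2975) = 61.7 MPa.

σ ≈ 61.7 MPa (compressive)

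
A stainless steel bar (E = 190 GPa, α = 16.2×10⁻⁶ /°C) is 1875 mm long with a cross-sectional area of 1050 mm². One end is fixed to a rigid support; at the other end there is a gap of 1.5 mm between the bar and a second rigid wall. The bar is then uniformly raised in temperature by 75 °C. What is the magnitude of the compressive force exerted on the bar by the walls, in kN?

P ≈ 82.8 kN

If the wall were absent the bar would grow by αΔT L = 16.2×10⁻⁶ × 75 × 1875 = 2.278 mm.
The gap closes (δ_free > 1.5 mm) and the wall then resists a further 2.278 − 1.5 = 0.7781 mm of expansion.
That suppressed elongation corresponds to σ = E·Δ/L = 190×10³ × 0.7781/1875 = 78.85 MPa.
P = σA = 78.85 × 1050 = 82.79 kN.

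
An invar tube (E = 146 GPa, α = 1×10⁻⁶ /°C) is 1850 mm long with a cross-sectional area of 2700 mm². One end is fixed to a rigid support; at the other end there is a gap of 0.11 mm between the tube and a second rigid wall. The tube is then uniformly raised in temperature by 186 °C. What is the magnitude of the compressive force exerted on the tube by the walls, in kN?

P ≈ 49.9 kN

Free thermal elongation = αΔT L = 1×10⁻⁶ × 186 × 1850 = 0.3441 mm.
The gap closes (δ_free > 0.11 mm) and the wall then resists a further 0.3441 − 0.11 = 0.2341 mm of expansion.
That suppressed elongation corresponds to σ = E·Δ/L = 146×10³ × 0.2341/1850 = 18.47 MPa.
P = σA = 18.47 × 2700 = 49.88 kN.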